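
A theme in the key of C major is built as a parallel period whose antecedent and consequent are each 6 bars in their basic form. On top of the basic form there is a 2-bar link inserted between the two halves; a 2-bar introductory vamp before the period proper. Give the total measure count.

Basic parallel period: 6 + 6 = 12 bars.
12 (basic form) + 2 (link) + 2 (introduction) = 16.

16 measures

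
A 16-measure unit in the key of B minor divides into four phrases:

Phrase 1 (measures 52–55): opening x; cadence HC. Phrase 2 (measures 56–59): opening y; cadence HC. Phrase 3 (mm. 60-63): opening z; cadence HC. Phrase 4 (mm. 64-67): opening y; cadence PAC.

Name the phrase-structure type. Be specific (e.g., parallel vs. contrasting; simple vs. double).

contrasting double period

Four phrases in two halves: the first half (mm. 52-59) ends with a half cadence, the second (measures 60-67) with a perfect authentic cadence — a large antecedent–consequent pair, i.e. a double period.
Phrase 3 begins with different material from phrase 1, making it contrasting.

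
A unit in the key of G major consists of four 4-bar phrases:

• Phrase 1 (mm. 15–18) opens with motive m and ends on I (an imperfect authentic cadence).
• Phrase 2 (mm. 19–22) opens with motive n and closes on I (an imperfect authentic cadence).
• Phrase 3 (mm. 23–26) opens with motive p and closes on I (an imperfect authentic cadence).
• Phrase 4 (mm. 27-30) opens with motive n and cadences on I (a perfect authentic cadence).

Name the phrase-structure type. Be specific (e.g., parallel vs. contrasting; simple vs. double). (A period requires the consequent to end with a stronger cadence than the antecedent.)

Four phrases in two halves: the first half (bars 15–22) ends with an imperfect authentic cadence, the second (mm. 23–30) with a perfect authentic cadence — a large antecedent–consequent pair, i.e. a double period.
Phrase 3 begins with different material from phrase 1, making it contrasting.

contrasting double period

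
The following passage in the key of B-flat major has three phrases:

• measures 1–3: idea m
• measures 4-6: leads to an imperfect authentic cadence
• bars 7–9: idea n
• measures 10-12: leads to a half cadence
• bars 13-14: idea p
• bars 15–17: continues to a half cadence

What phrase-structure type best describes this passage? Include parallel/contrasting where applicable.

The final phrase closes with a half cadence, which is not stronger than the preceding half cadence; the 3 phrases lack an overall antecedent–consequent design and so form a phrase group.

phrase group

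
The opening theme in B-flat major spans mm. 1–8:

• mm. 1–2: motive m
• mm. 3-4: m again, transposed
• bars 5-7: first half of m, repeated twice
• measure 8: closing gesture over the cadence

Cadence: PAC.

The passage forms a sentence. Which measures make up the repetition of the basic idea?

measures 3–4

The presentation of a sentence is the basic idea (mm. 1–2) plus its repetition (measures 3–4); the repetition of the basic idea is therefore measures 3-4.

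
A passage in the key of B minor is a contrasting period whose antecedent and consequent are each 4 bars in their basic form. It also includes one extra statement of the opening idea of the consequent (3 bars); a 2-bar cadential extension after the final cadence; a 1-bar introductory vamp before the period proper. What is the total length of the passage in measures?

Basic contrasting period: 4 + 4 = 8 bars.
8 (basic form) + 3 (extra statement) + 2 (cadential extension) + 1 (introduction) = 14.

14 measures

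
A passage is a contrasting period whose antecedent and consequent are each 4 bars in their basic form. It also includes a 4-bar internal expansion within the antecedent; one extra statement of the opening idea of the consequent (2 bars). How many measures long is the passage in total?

14 measures

Basic contrasting period: 4 + 4 = 8 bars.
8 (basic form) + 4 (internal expansion) + 2 (extra statement) = 14.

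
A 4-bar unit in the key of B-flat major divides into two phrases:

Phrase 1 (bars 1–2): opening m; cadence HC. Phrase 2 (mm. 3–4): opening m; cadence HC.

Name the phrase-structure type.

repeated phrase

Both phrases have the same opening (m) and the same cadence (half cadence): the second is a restatement, not a consequent, so this is a repeated phrase rather than a period.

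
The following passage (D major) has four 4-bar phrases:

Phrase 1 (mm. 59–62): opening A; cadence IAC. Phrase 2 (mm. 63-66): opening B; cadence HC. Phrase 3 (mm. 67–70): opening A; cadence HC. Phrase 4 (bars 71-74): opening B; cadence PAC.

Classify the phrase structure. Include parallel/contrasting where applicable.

Four phrases in two halves: the first half (mm. 59–66) ends with a half cadence, the second (mm. 67–74) with a perfect authentic cadence — a large antecedent–consequent pair, i.e. a double period.
Phrase 3 begins with the same material as phrase 1, making it parallel.

parallel double period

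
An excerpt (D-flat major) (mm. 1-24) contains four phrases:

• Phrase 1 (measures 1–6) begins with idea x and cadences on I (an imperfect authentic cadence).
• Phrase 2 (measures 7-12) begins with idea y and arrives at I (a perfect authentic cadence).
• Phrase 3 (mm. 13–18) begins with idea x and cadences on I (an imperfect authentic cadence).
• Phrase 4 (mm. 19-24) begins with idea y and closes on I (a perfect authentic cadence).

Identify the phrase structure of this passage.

repeated period

The cadence pattern IAC–PAC–IAC–PAC is weak–strong twice, and phrases 3–4 restate phrases 1–2: a period heard twice, not a double period (which would end weakly at phrase 2).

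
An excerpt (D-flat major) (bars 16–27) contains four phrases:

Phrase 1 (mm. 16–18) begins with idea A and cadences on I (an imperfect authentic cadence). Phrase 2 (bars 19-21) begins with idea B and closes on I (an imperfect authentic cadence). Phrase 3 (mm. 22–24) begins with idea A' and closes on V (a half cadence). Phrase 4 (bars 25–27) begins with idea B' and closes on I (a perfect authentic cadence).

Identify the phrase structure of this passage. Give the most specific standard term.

Four phrases in two halves: the first half (measures 16-21) ends with an imperfect authentic cadence, the second (mm. 22-27) with a perfect authentic cadence — a large antecedent–consequent pair, i.e. a double period.
Phrase 3 begins with the same material as phrase 1, making it parallel.

parallel double period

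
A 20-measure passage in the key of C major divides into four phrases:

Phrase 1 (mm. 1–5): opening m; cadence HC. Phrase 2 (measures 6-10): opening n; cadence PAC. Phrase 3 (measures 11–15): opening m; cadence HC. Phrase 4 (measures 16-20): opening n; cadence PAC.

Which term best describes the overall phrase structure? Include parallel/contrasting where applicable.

repeated period

The cadence pattern HC–PAC–HC–PAC is weak–strong twice, and phrases 3–4 restate phrases 1–2: a period heard twice, not a double period (which would end weakly at phrase 2).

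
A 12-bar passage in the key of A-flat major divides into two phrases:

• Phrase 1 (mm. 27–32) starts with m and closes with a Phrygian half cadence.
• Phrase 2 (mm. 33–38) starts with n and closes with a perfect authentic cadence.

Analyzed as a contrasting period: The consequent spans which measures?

measures 33–38

The antecedent is the phrase ending with the weaker cadence (Phrygian half cadence, phrase 1) and the consequent the one ending more conclusively (perfect authentic cadence, phrase 2); the consequent is mm. 33–38.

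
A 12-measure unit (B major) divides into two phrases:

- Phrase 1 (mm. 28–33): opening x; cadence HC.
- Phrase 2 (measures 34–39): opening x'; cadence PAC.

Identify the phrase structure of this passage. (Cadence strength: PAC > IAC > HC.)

parallel period

Phrase 1 ends with a half cadence (weaker) and phrase 2 with a perfect authentic cadence (stronger): antecedent + consequent = a period.
The two phrases open with the same material (x / x'), so the period is parallel.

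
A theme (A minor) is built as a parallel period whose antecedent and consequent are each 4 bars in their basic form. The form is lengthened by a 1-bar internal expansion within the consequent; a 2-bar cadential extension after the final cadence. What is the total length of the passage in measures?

11 measures

Basic parallel period: 4 + 4 = 8 bars.
8 (basic form) + 1 (internal expansion) + 2 (cadential extension) = 11.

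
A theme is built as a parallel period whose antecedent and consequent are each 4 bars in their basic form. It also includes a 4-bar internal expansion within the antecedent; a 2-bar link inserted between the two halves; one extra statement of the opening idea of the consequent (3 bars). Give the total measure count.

Basic parallel period: 4 + 4 = 8 bars.
8 (basic form) + 4 (internal expansion) + 2 (link) + 3 (extra statement) = 17.

17 measures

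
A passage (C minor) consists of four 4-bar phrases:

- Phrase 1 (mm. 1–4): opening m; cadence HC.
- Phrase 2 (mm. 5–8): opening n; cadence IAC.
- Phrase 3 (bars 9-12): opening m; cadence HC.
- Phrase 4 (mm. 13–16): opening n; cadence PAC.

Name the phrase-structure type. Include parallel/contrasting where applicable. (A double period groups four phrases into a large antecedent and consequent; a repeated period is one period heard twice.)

Four phrases in two halves: the first half (mm. 1–8) ends with an imperfect authentic cadence, the second (measures 9–16) with a perfect authentic cadence — a large antecedent–consequent pair, i.e. a double period.
Phrase 3 begins with the same material as phrase 1, making it parallel.

parallel double period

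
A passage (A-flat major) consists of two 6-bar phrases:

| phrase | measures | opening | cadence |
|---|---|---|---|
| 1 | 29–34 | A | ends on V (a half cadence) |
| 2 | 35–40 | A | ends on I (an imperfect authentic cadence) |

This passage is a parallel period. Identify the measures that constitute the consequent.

The antecedent is the phrase ending with the weaker cadence (half cadence, phrase 1) and the consequent the one ending more conclusively (imperfect authentic cadence, phrase 2); the consequent is mm. 35-40.

measures 35–40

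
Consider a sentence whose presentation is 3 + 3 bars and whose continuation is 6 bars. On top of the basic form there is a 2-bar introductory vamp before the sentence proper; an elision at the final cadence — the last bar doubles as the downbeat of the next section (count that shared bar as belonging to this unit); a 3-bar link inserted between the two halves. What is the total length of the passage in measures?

17 measures

Basic sentence: 3 + 3 + 6 = 12 bars.
12 (basic form) + 2 (introduction) + 3 (link) = 17.
The elision shares a bar with the next section but does not change this unit's count.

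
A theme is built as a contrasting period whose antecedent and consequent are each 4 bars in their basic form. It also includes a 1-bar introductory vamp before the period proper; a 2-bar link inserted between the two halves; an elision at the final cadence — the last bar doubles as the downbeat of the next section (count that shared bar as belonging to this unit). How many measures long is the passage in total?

11 measures

Basic contrasting period: 4 + 4 = 8 bars.
8 (basic form) + 1 (introduction) + 2 (link) = 11.
The elision shares a bar with the next section but does not change this unit's count.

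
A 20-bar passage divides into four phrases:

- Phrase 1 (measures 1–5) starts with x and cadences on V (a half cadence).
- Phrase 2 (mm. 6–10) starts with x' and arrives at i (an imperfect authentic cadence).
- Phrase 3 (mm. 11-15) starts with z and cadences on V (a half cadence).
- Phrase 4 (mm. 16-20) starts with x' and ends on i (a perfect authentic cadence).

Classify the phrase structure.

Four phrases in two halves: the first half (bars 1-10) ends with an imperfect authentic cadence, the second (mm. 11-20) with a perfect authentic cadence — a large antecedent–consequent pair, i.e. a double period.
Phrase 3 begins with different material from phrase 1, making it contrasting.

contrasting double period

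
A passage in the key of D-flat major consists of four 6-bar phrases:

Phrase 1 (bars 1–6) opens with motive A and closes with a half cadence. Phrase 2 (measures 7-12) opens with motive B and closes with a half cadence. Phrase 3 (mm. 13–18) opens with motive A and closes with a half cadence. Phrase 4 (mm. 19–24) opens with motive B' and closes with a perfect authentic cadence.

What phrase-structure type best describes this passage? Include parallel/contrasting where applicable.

parallel double period

Four phrases in two halves: the first half (measures 1–12) ends with a half cadence, the second (mm. 13–24) with a perfect authentic cadence — a large antecedent–consequent pair, i.e. a double period.
Phrase 3 begins with the same material as phrase 1, making it parallel.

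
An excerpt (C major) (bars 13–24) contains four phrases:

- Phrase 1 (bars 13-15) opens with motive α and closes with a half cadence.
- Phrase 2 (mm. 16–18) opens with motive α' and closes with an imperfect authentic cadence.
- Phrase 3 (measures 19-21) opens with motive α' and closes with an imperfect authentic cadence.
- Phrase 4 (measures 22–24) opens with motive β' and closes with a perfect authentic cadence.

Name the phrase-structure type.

Four phrases in two halves: the first half (bars 13–18) ends with an imperfect authentic cadence, the second (measures 19–24) with a perfect authentic cadence — a large antecedent–consequent pair, i.e. a double period.
Phrase 3 begins with the same material as phrase 1, making it parallel.

parallel double period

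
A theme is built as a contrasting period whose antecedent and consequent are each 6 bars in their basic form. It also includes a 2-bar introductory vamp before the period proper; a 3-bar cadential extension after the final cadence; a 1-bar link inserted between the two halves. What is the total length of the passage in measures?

18 measures

Basic contrasting period: 6 + 6 = 12 bars.
12 (basic form) + 2 (introduction) + 3 (cadential extension) + 1 (link) = 18.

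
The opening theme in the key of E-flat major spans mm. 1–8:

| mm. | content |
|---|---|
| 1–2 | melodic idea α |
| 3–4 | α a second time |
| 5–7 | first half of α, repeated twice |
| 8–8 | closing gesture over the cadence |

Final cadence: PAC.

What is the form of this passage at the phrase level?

sentence

Basic idea (measures 1-2) + its repetition (bars 3–4) form the presentation; fragmentation and cadence (mm. 5–8) form the continuation — the 8-bar whole is a sentence.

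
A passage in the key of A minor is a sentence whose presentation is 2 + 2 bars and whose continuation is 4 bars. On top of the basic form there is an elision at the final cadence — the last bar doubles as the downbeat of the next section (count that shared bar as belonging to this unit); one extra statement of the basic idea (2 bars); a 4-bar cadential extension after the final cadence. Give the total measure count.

Basic sentence: 2 + 2 + 4 = 8 bars.
8 (basic form) + 2 (extra statement) + 4 (cadential extension) = 14.
The elision shares a bar with the next section but does not change this unit's count.

14 measures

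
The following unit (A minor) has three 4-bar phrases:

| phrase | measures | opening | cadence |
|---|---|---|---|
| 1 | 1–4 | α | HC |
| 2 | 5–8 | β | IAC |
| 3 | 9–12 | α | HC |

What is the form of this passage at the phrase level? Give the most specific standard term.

The final phrase closes with a half cadence, which is not stronger than the preceding imperfect authentic cadence; the 3 phrases lack an overall antecedent–consequent design and so form a phrase group.

phrase group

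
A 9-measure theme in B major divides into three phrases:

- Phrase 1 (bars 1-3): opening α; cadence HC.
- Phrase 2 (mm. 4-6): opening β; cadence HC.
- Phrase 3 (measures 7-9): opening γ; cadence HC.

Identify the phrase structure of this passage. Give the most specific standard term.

phrase group

The final phrase closes with a half cadence, which is not stronger than the preceding half cadence; the 3 phrases lack an overall antecedent–consequent design and so form a phrase group.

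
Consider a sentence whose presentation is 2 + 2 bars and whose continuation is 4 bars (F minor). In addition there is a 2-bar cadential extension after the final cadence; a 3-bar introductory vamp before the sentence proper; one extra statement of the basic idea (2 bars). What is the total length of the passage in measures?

Basic sentence: 2 + 2 + 4 = 8 bars.
8 (basic form) + 2 (cadential extension) + 3 (introduction) + 2 (extra statement) = 15.

15 measures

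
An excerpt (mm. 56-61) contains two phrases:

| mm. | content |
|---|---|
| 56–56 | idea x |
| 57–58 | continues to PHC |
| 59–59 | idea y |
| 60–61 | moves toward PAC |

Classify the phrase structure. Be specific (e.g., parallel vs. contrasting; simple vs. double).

contrasting period

Phrase 1 ends with a Phrygian half cadence (weaker) and phrase 2 with a perfect authentic cadence (stronger): antecedent + consequent = a period.
The two phrases open with different material (x / y), so the period is contrasting.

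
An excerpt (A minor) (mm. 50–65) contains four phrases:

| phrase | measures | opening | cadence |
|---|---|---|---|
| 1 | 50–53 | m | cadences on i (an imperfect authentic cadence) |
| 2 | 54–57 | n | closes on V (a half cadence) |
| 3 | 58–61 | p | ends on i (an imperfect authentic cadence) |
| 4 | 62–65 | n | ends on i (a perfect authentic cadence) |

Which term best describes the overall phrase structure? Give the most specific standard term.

contrasting double period

Four phrases in two halves: the first half (measures 50-57) ends with a half cadence, the second (measures 58–65) with a perfect authentic cadence — a large antecedent–consequent pair, i.e. a double period.
Phrase 3 begins with different material from phrase 1, making it contrasting.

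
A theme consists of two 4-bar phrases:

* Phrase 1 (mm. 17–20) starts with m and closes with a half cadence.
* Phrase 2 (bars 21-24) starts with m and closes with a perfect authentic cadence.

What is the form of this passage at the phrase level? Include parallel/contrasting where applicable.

parallel period

Phrase 1 ends with a half cadence (weaker) and phrase 2 with a perfect authentic cadence (stronger): antecedent + consequent = a period.
The two phrases open with the same material (m / m), so the period is parallel.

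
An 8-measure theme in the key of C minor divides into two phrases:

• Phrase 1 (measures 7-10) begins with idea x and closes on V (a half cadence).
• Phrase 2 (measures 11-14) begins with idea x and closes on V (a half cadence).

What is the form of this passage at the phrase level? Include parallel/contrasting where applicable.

Both phrases have the same opening (x) and the same cadence (half cadence): the second is a restatement, not a consequent, so this is a repeated phrase rather than a period.

repeated phrase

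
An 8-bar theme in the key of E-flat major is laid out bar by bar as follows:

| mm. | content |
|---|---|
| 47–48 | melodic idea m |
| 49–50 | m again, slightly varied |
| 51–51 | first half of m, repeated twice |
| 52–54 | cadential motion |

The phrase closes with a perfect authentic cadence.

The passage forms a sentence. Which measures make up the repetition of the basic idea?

The presentation of a sentence is the basic idea (measures 47–48) plus its repetition (measures 49–50); the repetition of the basic idea is therefore measures 49–50.

measures 49–50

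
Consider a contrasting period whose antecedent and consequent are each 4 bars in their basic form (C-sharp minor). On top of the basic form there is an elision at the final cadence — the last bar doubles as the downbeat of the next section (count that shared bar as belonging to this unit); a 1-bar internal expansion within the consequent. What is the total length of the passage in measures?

9 measures

Basic contrasting period: 4 + 4 = 8 bars.
8 (basic form) + 1 (internal expansion) = 9.
The elision shares a bar with the next section but does not change this unit's count.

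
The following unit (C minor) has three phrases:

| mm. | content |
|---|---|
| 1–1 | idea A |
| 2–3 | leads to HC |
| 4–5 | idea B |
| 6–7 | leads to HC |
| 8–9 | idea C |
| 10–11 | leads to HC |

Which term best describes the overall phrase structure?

phrase group

The final phrase closes with a half cadence, which is not stronger than the preceding half cadence; the 3 phrases lack an overall antecedent–consequent design and so form a phrase group.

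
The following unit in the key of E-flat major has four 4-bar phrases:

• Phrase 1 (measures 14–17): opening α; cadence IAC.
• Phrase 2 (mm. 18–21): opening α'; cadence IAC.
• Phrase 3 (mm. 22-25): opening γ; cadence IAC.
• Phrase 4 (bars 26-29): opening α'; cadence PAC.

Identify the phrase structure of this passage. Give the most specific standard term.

contrasting double period

Four phrases in two halves: the first half (mm. 14–21) ends with an imperfect authentic cadence, the second (measures 22–29) with a perfect authentic cadence — a large antecedent–consequent pair, i.e. a double period.
Phrase 3 begins with different material from phrase 1, making it contrasting.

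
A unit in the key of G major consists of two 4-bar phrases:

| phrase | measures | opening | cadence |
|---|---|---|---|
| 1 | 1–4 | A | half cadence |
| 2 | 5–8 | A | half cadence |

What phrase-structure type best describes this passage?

repeated phrase

Both phrases have the same opening (A) and the same cadence (half cadence): the second is a restatement, not a consequent, so this is a repeated phrase rather than a period.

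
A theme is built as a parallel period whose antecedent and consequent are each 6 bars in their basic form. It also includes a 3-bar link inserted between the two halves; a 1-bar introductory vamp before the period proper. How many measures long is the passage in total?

16 measures

Basic parallel period: 6 + 6 = 12 bars.
12 (basic form) + 3 (link) + 1 (introduction) = 16.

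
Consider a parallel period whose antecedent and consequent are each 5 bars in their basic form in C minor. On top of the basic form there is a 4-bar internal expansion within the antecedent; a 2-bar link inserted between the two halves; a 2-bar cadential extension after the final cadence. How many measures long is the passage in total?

Basic parallel period: 5 + 5 = 10 bars.
10 (basic form) + 4 (internal expansion) + 2 (link) + 2 (cadential extension) = 18.

18 measures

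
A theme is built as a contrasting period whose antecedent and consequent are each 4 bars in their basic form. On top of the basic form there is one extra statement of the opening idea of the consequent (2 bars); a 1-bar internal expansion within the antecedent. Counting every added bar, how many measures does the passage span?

11 measures

Basic contrasting period: 4 + 4 = 8 bars.
8 (basic form) + 2 (extra statement) + 1 (internal expansion) = 11.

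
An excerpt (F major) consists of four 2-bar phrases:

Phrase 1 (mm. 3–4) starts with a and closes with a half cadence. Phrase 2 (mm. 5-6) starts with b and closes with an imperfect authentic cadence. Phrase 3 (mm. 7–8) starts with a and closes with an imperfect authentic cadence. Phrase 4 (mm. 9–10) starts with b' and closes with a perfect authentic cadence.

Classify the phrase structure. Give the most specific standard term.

Four phrases in two halves: the first half (mm. 3-6) ends with an imperfect authentic cadence, the second (bars 7–10) with a perfect authentic cadence — a large antecedent–consequent pair, i.e. a double period.
Phrase 3 begins with the same material as phrase 1, making it parallel.

parallel double period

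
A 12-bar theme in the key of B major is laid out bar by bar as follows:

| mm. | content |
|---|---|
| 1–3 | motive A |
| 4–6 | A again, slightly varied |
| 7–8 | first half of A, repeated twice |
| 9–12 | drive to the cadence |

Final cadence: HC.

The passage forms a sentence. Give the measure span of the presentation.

The presentation of a sentence is the basic idea (measures 1–3) plus its repetition (bars 4–6); the presentation is therefore mm. 1-6.

measures 1–6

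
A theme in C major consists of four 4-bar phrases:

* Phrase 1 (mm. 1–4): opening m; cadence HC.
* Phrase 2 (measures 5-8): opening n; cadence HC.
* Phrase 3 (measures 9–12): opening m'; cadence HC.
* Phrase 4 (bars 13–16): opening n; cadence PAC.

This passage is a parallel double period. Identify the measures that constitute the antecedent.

In a double period the four phrases pair into a large antecedent (phrases 1–2, ending half cadence) and a large consequent (phrases 3–4, ending perfect authentic cadence). The antecedent spans measures 1–8.

measures 1–8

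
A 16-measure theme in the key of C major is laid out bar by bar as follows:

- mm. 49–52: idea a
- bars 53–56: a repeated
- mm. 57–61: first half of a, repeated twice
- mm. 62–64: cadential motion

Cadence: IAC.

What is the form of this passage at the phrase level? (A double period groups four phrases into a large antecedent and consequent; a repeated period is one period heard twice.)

Basic idea (mm. 49–52) + its repetition (mm. 53–56) form the presentation; fragmentation and cadence (measures 57–64) form the continuation — the 16-bar whole is a sentence.

sentence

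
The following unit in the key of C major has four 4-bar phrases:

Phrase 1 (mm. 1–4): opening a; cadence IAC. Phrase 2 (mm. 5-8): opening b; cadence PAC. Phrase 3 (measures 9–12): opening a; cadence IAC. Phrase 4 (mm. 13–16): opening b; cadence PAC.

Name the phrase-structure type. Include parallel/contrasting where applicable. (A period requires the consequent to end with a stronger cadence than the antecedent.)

repeated period

The cadence pattern IAC–PAC–IAC–PAC is weak–strong twice, and phrases 3–4 restate phrases 1–2: a period heard twice, not a double period (which would end weakly at phrase 2).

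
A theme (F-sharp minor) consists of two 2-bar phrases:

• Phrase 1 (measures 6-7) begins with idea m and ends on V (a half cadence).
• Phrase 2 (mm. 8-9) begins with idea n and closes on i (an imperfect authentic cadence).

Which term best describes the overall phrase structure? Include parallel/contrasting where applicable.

Phrase 1 ends with a half cadence (weaker) and phrase 2 with an imperfect authentic cadence (stronger): antecedent + consequent = a period.
The two phrases open with different material (m / n), so the period is contrasting.

contrasting period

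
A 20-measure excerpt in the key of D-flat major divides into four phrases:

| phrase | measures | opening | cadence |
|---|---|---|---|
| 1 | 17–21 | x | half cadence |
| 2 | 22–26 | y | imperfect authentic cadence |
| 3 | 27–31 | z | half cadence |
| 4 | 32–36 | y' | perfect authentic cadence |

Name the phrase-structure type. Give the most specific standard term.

contrasting double period

Four phrases in two halves: the first half (measures 17–26) ends with an imperfect authentic cadence, the second (bars 27-36) with a perfect authentic cadence — a large antecedent–consequent pair, i.e. a double period.
Phrase 3 begins with different material from phrase 1, making it contrasting.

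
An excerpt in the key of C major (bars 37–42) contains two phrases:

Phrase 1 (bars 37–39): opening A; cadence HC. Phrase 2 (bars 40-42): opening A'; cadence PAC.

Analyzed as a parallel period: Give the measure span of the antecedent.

measures 37–39

The antecedent is the phrase ending with the weaker cadence (half cadence, phrase 1) and the consequent the one ending more conclusively (perfect authentic cadence, phrase 2); the antecedent is mm. 37–39.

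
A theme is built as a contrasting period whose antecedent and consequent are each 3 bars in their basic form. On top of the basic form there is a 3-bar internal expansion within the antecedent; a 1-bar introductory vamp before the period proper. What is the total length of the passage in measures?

Basic contrasting period: 3 + 3 = 6 bars.
6 (basic form) + 3 (internal expansion) + 1 (introduction) = 10.

10 measures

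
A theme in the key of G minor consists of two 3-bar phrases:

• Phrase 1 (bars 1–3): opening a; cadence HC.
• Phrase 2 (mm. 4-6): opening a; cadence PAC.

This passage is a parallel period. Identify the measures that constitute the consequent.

The antecedent is the phrase ending with the weaker cadence (half cadence, phrase 1) and the consequent the one ending more conclusively (perfect authentic cadence, phrase 2); the consequent is measures 4–6.

measures 4–6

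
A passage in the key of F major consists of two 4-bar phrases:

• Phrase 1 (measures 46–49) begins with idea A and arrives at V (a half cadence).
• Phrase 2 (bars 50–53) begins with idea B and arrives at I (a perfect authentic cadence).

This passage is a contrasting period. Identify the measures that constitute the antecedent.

The antecedent is the phrase ending with the weaker cadence (half cadence, phrase 1) and the consequent the one ending more conclusively (perfect authentic cadence, phrase 2); the antecedent is mm. 46-49.

measures 46–49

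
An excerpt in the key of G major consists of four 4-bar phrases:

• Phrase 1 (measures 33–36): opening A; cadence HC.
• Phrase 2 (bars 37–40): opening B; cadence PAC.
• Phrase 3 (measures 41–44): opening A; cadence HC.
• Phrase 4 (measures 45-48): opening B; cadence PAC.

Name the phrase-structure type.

The cadence pattern HC–PAC–HC–PAC is weak–strong twice, and phrases 3–4 restate phrases 1–2: a period heard twice, not a double period (which would end weakly at phrase 2).

repeated period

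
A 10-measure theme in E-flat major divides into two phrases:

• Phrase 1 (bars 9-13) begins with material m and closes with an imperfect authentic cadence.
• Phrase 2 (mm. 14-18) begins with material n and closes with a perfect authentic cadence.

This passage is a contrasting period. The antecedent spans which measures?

measures 9–13

The antecedent is the phrase ending with the weaker cadence (imperfect authentic cadence, phrase 1) and the consequent the one ending more conclusively (perfect authentic cadence, phrase 2); the antecedent is bars 9–13.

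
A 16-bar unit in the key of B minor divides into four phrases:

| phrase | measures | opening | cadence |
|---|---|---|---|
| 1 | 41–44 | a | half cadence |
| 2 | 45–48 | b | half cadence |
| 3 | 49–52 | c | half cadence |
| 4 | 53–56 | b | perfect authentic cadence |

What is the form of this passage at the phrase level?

contrasting double period

Four phrases in two halves: the first half (bars 41-48) ends with a half cadence, the second (mm. 49–56) with a perfect authentic cadence — a large antecedent–consequent pair, i.e. a double period.
Phrase 3 begins with different material from phrase 1, making it contrasting.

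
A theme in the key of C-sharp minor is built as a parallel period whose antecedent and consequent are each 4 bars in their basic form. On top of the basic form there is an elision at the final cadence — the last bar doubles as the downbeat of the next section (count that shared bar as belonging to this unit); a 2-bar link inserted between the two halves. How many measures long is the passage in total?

Basic parallel period: 4 + 4 = 8 bars.
8 (basic form) + 2 (link) = 10.
The elision shares a bar with the next section but does not change this unit's count.

10 measures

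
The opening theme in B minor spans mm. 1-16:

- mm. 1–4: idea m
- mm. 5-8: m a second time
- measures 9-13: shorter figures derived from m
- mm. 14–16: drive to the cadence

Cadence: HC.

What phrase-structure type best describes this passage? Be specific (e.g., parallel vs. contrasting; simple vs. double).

sentence

Basic idea (bars 1–4) + its repetition (mm. 5–8) form the presentation; fragmentation and cadence (bars 9–16) form the continuation — the 16-bar whole is a sentence.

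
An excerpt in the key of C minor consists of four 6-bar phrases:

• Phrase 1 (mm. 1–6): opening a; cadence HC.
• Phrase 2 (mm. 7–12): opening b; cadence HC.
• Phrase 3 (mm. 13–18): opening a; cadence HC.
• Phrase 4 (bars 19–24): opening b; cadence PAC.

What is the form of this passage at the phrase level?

parallel double period

Four phrases in two halves: the first half (mm. 1-12) ends with a half cadence, the second (mm. 13-24) with a perfect authentic cadence — a large antecedent–consequent pair, i.e. a double period.
Phrase 3 begins with the same material as phrase 1, making it parallel.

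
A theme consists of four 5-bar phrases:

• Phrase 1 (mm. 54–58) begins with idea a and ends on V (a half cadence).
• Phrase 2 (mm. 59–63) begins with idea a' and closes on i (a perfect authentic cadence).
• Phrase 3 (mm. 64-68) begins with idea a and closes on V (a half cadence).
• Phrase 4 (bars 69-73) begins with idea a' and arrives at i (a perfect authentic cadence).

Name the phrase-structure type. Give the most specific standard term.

repeated period

The cadence pattern HC–PAC–HC–PAC is weak–strong twice, and phrases 3–4 restate phrases 1–2: a period heard twice, not a double period (which would end weakly at phrase 2).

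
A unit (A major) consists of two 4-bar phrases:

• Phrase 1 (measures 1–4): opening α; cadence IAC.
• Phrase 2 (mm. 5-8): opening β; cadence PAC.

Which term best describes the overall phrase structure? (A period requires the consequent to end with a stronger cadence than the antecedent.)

Phrase 1 ends with an imperfect authentic cadence (weaker) and phrase 2 with a perfect authentic cadence (stronger): antecedent + consequent = a period.
The two phrases open with different material (α / β), so the period is contrasting.

contrasting period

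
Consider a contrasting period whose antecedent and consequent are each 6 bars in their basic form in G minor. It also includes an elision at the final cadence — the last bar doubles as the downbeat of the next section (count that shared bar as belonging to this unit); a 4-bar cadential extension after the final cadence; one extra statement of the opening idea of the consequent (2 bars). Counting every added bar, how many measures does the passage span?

Basic contrasting period: 6 + 6 = 12 bars.
12 (basic form) + 4 (cadential extension) + 2 (extra statement) = 18.
The elision shares a bar with the next section but does not change this unit's count.

18 measures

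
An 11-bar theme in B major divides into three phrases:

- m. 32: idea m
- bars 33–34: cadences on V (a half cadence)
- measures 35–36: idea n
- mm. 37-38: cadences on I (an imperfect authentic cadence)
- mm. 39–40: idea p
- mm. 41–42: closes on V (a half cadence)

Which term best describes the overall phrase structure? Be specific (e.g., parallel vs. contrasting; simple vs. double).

phrase group

The final phrase closes with a half cadence, which is not stronger than the preceding imperfect authentic cadence; the 3 phrases lack an overall antecedent–consequent design and so form a phrase group.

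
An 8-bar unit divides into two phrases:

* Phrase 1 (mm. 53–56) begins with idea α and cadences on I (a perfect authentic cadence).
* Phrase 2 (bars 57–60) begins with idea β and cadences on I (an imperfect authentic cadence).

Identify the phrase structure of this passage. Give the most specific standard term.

phrase group

The second phrase closes with an imperfect authentic cadence, which is not stronger than the first phrase's perfect authentic cadence; without a weak→strong cadential pair there is no antecedent–consequent relationship, so this is a phrase group rather than a period.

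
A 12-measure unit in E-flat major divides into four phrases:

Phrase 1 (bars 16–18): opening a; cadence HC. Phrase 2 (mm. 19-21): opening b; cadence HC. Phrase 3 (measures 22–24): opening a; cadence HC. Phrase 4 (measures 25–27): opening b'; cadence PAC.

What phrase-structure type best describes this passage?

Four phrases in two halves: the first half (mm. 16–21) ends with a half cadence, the second (mm. 22-27) with a perfect authentic cadence — a large antecedent–consequent pair, i.e. a double period.
Phrase 3 begins with the same material as phrase 1, making it parallel.

parallel double period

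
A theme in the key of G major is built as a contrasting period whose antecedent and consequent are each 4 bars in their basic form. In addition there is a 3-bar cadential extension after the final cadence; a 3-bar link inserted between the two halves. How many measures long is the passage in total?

14 measures

Basic contrasting period: 4 + 4 = 8 bars.
8 (basic form) + 3 (cadential extension) + 3 (link) = 14.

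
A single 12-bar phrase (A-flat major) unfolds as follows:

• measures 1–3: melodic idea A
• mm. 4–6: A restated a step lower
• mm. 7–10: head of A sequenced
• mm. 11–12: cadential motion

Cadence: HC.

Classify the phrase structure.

Basic idea (mm. 1–3) + its repetition (measures 4–6) form the presentation; fragmentation and cadence (measures 7-12) form the continuation — the 12-bar whole is a sentence.

sentence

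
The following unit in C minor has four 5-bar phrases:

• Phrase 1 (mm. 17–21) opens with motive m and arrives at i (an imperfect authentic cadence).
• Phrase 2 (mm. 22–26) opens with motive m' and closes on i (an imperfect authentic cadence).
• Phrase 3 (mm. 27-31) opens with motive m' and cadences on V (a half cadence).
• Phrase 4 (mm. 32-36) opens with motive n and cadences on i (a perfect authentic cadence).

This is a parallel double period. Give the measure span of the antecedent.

measures 17–26

In a double period the first pair of phrases (ending imperfect authentic cadence) is the large antecedent and the second pair (ending perfect authentic cadence) is the large consequent; the antecedent is measures 17–26.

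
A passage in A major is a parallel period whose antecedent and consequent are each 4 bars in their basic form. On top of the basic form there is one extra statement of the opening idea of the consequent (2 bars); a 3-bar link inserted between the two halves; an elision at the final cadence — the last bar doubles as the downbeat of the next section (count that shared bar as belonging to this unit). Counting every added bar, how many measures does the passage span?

13 measures

Basic parallel period: 4 + 4 = 8 bars.
8 (basic form) + 2 (extra statement) + 3 (link) = 13.
The elision shares a bar with the next section but does not change this unit's count.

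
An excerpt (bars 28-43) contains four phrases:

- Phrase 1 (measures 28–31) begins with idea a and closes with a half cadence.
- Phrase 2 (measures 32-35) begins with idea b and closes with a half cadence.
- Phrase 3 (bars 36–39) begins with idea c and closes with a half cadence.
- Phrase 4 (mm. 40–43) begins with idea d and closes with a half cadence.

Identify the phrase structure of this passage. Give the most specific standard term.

Phrase 4 ends with a half cadence, no stronger than phrase 2's half cadence, so the four phrases do not form a double period; nor do phrases 3–4 duplicate 1–2, so it is not a repeated period. With no phrase reaching a conclusive cadence, the passage is a phrase group.

phrase group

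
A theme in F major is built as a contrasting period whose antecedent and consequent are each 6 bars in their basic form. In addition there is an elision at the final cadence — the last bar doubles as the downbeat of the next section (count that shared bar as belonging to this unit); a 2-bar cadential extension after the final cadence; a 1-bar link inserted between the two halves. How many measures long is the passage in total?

15 measures

Basic contrasting period: 6 + 6 = 12 bars.
12 (basic form) + 2 (cadential extension) + 1 (link) = 15.
The elision shares a bar with the next section but does not change this unit's count.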